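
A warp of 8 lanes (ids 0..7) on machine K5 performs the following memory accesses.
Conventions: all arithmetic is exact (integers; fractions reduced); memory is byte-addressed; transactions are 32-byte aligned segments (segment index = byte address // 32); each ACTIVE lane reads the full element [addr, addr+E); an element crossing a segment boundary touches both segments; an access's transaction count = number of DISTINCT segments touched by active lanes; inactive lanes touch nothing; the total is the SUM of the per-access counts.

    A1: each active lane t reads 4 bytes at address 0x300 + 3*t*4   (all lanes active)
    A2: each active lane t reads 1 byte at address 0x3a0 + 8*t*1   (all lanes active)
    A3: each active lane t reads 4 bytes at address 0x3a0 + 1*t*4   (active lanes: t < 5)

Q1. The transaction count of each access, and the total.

A1: 3 transactions
A2: 2 transactions
A3: 1 transaction

Answer: 3,2,1; total 6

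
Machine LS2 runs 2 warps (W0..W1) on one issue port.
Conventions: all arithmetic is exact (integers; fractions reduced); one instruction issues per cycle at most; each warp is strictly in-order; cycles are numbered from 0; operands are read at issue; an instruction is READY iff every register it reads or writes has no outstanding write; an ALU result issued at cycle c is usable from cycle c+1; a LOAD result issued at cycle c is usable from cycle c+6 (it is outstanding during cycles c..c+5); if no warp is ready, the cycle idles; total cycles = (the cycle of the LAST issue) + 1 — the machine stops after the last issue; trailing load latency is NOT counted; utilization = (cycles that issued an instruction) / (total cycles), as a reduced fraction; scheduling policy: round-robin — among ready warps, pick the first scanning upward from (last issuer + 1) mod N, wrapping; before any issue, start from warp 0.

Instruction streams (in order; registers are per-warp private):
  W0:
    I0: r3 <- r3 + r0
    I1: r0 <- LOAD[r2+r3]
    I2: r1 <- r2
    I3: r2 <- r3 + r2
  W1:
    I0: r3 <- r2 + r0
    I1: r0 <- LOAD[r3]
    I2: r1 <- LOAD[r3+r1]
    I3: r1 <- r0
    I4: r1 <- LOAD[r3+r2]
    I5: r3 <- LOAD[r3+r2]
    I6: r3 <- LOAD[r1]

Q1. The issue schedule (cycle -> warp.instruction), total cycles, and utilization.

cycle 0: W0.I0
cycle 1: W1.I0
cycle 2: W0.I1
cycle 3: W1.I1
cycle 4: W0.I2
cycle 5: W1.I2
cycle 6: W0.I3
cycle 7: idle
cycle 8: idle
cycle 9: idle
cycle 10: idle
cycle 11: W1.I3
cycle 12: W1.I4
cycle 13: W1.I5
cycle 14: idle
cycle 15: idle
cycle 16: idle
cycle 17: idle
cycle 18: idle
cycle 19: W1.I6

Answer: 20 cycles, utilization 11/20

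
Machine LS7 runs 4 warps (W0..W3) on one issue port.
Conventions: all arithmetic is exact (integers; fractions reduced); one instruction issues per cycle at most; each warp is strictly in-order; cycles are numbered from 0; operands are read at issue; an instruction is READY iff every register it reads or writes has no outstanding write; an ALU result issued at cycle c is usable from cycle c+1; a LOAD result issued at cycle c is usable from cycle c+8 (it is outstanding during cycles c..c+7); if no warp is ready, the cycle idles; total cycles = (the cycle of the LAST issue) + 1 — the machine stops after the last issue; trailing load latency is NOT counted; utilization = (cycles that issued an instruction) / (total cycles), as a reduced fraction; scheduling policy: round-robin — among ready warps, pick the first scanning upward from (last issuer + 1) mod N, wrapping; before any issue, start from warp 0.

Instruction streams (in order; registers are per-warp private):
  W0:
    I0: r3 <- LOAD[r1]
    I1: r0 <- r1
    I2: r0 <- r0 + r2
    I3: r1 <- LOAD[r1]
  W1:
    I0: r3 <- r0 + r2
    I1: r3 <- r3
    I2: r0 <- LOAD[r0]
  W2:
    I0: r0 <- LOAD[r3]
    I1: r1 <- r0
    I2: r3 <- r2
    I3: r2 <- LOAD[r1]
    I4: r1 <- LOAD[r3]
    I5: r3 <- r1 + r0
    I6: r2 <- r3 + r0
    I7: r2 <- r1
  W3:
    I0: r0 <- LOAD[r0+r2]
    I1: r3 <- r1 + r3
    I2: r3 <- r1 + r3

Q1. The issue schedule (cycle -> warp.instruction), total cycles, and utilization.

cycle 0: W0.I0
cycle 1: W1.I0
cycle 2: W2.I0
cycle 3: W3.I0
cycle 4: W0.I1
cycle 5: W1.I1
cycle 6: W3.I1
cycle 7: W0.I2
cycle 8: W1.I2
cycle 9: W3.I2
cycle 10: W0.I3
cycle 11: W2.I1
cycle 12: W2.I2
cycle 13: W2.I3
cycle 14: W2.I4
cycle 15: idle
cycle 16: idle
cycle 17: idle
cycle 18: idle
cycle 19: idle
cycle 20: idle
cycle 21: idle
cycle 22: W2.I5
cycle 23: W2.I6
cycle 24: W2.I7

Answer: 25 cycles, utilization 18/25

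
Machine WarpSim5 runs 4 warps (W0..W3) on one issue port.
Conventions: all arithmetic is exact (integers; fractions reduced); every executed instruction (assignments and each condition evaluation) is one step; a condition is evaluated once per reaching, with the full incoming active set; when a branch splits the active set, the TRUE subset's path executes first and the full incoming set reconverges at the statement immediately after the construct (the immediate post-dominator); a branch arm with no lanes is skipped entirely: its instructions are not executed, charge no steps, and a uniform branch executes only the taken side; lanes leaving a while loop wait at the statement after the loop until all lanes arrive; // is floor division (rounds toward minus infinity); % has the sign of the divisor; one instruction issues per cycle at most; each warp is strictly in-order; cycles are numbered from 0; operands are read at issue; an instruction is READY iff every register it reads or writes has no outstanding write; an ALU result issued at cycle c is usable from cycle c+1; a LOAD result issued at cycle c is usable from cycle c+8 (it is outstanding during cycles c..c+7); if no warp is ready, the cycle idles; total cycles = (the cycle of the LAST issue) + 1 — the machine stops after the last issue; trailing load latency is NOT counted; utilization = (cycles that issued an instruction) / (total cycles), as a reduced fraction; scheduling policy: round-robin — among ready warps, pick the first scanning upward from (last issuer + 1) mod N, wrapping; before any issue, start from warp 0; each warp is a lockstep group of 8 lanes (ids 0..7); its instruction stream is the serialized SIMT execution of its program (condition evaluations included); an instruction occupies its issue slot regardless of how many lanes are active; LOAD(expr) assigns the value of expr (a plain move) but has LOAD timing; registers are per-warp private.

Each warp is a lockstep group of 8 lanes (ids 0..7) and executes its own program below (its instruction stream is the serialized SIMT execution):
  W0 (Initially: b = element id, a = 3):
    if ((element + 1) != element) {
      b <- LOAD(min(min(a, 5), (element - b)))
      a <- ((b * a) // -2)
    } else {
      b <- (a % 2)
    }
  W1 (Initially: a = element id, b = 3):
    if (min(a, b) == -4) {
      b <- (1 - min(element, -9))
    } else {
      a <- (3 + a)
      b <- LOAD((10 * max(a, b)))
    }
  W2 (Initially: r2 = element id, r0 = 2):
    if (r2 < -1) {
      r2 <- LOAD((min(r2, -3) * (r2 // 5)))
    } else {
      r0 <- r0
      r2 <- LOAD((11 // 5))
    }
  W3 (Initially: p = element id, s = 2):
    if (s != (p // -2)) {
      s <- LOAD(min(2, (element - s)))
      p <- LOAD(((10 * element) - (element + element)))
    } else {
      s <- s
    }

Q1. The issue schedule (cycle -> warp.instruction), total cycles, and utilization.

cycle 0: W0.I0
cycle 1: W1.I0
cycle 2: W2.I0
cycle 3: W3.I0
cycle 4: W0.I1
cycle 5: W1.I1
cycle 6: W2.I1
cycle 7: W3.I1
cycle 8: W1.I2
cycle 9: W2.I2
cycle 10: W3.I2
cycle 11: idle
cycle 12: W0.I2

Answer: 13 cycles, utilization 12/13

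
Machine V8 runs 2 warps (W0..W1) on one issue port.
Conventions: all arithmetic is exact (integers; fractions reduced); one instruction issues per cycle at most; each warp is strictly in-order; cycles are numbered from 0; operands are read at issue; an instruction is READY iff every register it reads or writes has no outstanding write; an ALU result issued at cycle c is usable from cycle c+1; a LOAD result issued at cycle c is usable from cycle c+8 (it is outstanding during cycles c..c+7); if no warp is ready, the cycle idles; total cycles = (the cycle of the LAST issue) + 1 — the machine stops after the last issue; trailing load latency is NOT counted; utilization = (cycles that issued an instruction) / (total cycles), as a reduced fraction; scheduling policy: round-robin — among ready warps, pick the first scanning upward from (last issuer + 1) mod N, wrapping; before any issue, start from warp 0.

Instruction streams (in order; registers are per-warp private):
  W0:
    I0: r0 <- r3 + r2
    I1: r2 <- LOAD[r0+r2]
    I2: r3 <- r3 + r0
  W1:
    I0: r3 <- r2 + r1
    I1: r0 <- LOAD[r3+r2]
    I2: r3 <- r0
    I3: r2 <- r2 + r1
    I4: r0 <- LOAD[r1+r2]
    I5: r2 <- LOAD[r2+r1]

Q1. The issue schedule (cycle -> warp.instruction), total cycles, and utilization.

cycle 0: W0.I0
cycle 1: W1.I0
cycle 2: W0.I1
cycle 3: W1.I1
cycle 4: W0.I2
cycle 5: idle
cycle 6: idle
cycle 7: idle
cycle 8: idle
cycle 9: idle
cycle 10: idle
cycle 11: W1.I2
cycle 12: W1.I3
cycle 13: W1.I4
cycle 14: W1.I5

Answer: 15 cycles, utilization 3/5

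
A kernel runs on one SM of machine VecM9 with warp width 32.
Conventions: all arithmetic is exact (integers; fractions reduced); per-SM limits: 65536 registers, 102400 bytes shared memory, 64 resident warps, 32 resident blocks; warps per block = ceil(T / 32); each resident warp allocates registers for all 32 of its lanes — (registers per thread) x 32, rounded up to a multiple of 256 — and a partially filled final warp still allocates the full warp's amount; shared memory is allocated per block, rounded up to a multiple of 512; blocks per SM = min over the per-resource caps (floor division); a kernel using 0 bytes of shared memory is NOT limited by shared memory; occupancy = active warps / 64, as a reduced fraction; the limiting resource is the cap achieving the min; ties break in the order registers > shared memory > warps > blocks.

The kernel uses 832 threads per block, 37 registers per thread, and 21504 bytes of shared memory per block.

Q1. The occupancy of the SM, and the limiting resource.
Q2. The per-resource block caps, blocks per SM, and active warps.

Answer: occupancy 13/32, limited by registers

registers: 1 block
shared memory: 4 blocks
warps: 2 blocks
blocks: 32 blocks

Answer: 1 block, 26 active warps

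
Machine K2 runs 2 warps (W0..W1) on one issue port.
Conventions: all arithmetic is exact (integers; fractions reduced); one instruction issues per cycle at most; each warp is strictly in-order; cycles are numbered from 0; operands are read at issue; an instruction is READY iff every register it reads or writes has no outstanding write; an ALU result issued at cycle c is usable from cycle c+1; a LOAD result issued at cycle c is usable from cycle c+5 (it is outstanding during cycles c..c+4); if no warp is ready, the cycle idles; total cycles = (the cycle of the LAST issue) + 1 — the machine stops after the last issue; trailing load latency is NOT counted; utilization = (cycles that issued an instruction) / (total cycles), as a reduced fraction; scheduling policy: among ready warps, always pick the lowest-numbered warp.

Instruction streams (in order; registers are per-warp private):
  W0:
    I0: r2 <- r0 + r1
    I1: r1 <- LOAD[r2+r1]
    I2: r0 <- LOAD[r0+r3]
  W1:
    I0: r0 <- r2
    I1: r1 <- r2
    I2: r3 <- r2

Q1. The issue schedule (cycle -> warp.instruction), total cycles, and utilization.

cycle 0: W0.I0
cycle 1: W0.I1
cycle 2: W0.I2
cycle 3: W1.I0
cycle 4: W1.I1
cycle 5: W1.I2

Answer: 6 cycles, utilization 1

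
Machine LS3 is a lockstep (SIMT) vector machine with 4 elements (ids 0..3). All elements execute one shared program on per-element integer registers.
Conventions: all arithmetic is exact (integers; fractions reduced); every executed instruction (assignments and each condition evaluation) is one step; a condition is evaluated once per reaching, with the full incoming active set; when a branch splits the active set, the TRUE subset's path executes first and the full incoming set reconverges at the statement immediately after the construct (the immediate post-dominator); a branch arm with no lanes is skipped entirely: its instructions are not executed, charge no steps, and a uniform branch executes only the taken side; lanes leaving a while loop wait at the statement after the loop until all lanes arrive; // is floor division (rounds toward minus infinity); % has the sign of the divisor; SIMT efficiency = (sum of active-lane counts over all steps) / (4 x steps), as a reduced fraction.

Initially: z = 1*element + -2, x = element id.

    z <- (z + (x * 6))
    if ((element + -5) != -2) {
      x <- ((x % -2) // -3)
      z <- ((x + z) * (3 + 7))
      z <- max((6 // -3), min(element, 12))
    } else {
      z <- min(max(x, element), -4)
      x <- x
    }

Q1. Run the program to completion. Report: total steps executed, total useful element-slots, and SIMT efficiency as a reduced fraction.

Answer: 7 steps, 19 useful, 19/28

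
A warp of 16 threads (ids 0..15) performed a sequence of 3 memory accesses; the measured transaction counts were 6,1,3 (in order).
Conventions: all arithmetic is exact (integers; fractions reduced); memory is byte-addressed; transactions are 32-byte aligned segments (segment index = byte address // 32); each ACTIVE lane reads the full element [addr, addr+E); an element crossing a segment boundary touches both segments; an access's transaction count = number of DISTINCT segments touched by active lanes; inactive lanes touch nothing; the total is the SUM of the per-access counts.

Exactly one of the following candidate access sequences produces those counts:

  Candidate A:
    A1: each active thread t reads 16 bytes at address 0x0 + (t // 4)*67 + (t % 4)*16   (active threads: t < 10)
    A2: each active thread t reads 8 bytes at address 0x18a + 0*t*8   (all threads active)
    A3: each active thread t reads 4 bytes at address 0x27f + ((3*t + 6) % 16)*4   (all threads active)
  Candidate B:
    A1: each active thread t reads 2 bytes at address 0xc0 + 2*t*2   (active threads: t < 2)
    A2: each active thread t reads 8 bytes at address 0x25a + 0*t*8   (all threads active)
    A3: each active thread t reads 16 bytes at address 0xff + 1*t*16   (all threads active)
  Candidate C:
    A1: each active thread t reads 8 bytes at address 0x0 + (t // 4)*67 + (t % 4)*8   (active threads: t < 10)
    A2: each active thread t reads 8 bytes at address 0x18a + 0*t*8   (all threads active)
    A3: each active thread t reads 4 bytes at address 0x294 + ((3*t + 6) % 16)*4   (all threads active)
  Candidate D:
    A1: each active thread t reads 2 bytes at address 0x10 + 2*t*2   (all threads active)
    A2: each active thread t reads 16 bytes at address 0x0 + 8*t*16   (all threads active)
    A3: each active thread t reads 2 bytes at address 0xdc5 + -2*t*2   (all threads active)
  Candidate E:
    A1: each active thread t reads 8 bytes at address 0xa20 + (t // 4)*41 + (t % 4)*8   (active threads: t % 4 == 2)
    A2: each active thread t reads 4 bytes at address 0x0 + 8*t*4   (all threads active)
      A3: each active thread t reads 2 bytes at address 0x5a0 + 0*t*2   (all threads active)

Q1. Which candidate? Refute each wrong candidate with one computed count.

B: A1 gives 1 transaction, not 6
C: A1 gives 4 transactions, not 6
D: A1 gives 3 transactions, not 6
E: A1 gives 5 transactions, not 6
A: all counts match (6,1,3)

Answer: A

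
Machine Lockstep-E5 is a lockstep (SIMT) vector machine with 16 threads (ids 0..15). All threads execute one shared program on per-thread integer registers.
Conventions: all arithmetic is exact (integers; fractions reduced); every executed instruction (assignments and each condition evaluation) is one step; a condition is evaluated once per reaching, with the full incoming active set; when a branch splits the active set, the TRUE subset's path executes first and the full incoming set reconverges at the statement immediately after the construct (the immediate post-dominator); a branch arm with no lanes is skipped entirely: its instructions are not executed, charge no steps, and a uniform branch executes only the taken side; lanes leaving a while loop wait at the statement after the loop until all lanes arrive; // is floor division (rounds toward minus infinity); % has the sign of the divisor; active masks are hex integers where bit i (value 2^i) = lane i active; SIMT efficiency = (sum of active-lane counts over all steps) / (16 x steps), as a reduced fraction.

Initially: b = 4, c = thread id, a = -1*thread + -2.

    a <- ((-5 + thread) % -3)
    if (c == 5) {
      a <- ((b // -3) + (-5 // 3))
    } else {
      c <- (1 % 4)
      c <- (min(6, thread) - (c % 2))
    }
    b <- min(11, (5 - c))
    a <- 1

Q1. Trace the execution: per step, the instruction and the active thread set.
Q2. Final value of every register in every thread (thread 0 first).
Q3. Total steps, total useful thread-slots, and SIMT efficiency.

step 0: a <- ((-5 + thread) % -3)    0xffff
step 1: eval (c == 5)                0xffff
step 2: a <- ((b // -3) + (-5 // 3)) 0x0020
step 3: c <- (1 % 4)                 0xffdf
step 4: c <- (min(6, thread) - (c % 2)) 0xffdf
step 5: b <- min(11, (5 - c))        0xffff
step 6: a <- 1                       0xffff

Answer: 7 steps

b: 6,5,4,3,2,0,0,0,0,0,0,0,0,0,0,0
c: -1,0,1,2,3,5,5,5,5,5,5,5,5,5,5,5
a: 1,1,1,1,1,1,1,1,1,1,1,1,1,1,1,1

steps = 7; useful = 95; efficiency = 95/112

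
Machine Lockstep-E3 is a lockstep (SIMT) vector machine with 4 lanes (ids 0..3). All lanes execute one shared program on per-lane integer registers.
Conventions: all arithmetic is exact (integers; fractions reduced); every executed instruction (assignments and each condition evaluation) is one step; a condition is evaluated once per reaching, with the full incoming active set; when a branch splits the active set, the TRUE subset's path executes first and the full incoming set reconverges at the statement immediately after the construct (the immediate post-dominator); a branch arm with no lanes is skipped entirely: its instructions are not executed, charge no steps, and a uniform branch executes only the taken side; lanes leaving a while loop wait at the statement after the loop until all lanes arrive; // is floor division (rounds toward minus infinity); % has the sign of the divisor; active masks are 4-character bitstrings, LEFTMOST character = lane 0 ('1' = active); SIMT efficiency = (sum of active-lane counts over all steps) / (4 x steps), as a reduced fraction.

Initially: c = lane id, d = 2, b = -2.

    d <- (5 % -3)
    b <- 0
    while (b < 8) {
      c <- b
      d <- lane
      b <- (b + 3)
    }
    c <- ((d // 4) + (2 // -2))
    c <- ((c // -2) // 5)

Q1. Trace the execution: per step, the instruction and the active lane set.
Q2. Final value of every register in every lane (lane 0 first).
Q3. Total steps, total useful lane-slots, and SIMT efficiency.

step 0: d <- (5 % -3)                1111
step 1: b <- 0                       1111
step 2: eval (b < 8)                 1111
step 3: c <- b                       1111
step 4: d <- lane                    1111
step 5: b <- (b + 3)                 1111
step 6: eval (b < 8)                 1111
step 7: c <- b                       1111
step 8: d <- lane                    1111
step 9: b <- (b + 3)                 1111
step 10: eval (b < 8)                 1111
step 11: c <- b                       1111
step 12: d <- lane                    1111
step 13: b <- (b + 3)                 1111
step 14: eval (b < 8)                 1111
step 15: c <- ((d // 4) + (2 // -2))  1111
step 16: c <- ((c // -2) // 5)        1111

Answer: 17 steps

c: 0,0,0,0
d: 0,1,2,3
b: 9,9,9,9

steps = 17; useful = 68; efficiency = 68/68 = 1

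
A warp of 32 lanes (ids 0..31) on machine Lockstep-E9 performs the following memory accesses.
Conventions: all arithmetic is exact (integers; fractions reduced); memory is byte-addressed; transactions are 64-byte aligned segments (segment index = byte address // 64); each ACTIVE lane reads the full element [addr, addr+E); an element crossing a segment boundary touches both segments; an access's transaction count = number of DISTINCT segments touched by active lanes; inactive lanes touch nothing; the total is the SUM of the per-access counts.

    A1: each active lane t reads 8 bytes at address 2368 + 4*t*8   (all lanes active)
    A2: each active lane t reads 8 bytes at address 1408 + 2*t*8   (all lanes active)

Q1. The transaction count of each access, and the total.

A1: 16 transactions
A2: 8 transactions

Answer: 16,8; total 24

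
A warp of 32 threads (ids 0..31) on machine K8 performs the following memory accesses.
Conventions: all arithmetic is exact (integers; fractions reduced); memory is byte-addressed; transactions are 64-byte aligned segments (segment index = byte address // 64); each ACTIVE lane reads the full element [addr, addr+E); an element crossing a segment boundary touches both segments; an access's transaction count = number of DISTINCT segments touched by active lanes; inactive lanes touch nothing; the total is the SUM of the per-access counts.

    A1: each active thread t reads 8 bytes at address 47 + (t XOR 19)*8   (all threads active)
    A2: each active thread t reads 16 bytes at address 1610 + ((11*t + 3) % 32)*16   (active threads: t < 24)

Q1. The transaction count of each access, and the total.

A1: 5 transactions
A2: 9 transactions

Answer: 5,9; total 14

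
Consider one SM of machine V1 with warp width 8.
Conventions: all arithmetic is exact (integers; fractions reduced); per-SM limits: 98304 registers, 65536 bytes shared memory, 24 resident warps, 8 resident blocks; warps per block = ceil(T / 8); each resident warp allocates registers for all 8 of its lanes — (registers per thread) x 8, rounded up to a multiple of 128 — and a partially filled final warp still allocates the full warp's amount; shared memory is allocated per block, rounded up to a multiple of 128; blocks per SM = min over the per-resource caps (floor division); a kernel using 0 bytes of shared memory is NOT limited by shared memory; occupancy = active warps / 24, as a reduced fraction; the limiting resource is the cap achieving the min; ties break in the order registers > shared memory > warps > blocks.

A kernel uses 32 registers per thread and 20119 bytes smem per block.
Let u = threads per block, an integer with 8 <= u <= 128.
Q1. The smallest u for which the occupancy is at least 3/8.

Answer: u = 17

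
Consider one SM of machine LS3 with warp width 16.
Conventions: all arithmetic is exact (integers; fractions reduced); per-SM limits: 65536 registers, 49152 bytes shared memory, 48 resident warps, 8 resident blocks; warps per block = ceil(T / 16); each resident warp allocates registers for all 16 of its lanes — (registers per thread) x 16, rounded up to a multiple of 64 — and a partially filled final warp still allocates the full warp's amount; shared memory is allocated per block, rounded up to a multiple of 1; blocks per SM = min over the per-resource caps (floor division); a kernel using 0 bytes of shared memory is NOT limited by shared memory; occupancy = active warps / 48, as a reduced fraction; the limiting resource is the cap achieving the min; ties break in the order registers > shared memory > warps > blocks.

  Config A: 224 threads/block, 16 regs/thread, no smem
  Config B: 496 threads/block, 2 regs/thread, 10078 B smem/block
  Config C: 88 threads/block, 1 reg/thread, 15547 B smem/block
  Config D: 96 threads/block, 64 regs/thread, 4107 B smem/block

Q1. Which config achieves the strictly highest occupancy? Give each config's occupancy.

occupancies: A 7/8, B 31/48, C 3/8, D 1

Answer: D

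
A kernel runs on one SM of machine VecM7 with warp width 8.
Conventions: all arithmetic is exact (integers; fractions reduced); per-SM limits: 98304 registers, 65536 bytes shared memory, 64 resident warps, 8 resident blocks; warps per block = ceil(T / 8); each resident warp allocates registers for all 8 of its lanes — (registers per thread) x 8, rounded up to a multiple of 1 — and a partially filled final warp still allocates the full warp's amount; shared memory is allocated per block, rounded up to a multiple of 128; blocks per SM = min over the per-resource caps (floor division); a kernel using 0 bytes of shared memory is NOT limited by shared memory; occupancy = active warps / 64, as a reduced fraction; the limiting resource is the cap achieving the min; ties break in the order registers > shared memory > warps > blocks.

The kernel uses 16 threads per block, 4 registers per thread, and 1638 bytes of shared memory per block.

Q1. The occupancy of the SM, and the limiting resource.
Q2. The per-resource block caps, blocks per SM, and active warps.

Answer: occupancy 1/4, limited by blocks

registers: 1536 blocks
shared memory: 39 blocks
warps: 32 blocks
blocks: 8 blocks

Answer: 8 blocks, 16 active warps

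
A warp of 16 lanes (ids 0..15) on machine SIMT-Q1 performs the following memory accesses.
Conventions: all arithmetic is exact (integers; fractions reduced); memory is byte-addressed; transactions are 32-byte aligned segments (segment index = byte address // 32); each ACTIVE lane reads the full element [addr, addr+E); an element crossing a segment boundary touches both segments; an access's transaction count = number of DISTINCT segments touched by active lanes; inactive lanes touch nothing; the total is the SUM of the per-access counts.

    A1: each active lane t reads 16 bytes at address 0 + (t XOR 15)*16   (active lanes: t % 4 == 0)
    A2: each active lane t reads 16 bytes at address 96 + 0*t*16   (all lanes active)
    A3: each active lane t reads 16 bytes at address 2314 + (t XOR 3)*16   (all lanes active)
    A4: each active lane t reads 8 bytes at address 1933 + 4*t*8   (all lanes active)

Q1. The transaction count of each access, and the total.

A1: 4 transactions
A2: 1 transaction
A3: 9 transactions
A4: 16 transactions

Answer: 4,1,9,16; total 30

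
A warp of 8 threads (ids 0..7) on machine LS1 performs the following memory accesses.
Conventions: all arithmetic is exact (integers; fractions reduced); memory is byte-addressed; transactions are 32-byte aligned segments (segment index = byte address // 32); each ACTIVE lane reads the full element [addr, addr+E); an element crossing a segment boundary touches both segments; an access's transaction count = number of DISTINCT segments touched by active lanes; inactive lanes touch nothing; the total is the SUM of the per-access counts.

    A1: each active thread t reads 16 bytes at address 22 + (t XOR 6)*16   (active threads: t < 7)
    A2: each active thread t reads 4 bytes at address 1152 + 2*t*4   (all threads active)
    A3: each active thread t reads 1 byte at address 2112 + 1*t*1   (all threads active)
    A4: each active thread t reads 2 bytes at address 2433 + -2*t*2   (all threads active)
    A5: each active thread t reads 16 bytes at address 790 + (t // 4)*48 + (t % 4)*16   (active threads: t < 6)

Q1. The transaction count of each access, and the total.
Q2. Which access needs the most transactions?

A1: 5 transactions
A2: 2 transactions
A3: 1 transaction
A4: 2 transactions
A5: 4 transactions

Answer: 5,2,1,2,4; total 14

Answer: A1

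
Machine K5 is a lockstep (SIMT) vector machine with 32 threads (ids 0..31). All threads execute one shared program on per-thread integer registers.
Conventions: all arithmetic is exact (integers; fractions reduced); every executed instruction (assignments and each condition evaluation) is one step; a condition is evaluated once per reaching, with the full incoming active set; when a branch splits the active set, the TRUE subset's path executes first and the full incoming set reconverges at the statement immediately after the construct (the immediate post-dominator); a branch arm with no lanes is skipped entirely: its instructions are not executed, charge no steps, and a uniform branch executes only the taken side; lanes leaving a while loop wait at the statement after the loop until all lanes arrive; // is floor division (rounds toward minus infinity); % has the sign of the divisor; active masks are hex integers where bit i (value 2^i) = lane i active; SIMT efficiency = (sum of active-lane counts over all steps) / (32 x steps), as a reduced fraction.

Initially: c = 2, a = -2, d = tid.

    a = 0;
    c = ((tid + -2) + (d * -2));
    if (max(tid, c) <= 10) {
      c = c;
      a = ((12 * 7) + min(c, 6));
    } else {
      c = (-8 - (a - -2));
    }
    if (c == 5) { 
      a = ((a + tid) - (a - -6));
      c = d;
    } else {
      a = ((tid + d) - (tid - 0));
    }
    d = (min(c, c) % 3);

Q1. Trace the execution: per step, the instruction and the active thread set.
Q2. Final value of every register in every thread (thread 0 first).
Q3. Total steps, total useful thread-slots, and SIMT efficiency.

step 0: a <- 0                       0xffffffff
step 1: c <- ((tid + -2) + (d * -2)) 0xffffffff
step 2: eval (max(tid, c) <= 10)     0xffffffff
step 3: c <- c                       0x000007ff
step 4: a <- ((12 * 7) + min(c, 6))  0x000007ff
step 5: c <- (-8 - (a - -2))         0xfffff800
step 6: eval (c == 5)                0xffffffff
step 7: a <- ((tid + d) - (tid - 0)) 0xffffffff
step 8: d <- (min(c, c) % 3)         0xffffffff

Answer: 9 steps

c: -2,-3,-4,-5,-6,-7,-8,-9,-10,-11,-12,-10,-10,-10,-10,-10,-10,-10,-10,-10,-10,-10,-10,-10,-10,-10,-10,-10,-10,-10,-10,-10
a: 0,1,2,3,4,5,6,7,8,9,10,11,12,13,14,15,16,17,18,19,20,21,22,23,24,25,26,27,28,29,30,31
d: 1,0,2,1,0,2,1,0,2,1,0,2,2,2,2,2,2,2,2,2,2,2,2,2,2,2,2,2,2,2,2,2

steps = 9; useful = 235; efficiency = 235/288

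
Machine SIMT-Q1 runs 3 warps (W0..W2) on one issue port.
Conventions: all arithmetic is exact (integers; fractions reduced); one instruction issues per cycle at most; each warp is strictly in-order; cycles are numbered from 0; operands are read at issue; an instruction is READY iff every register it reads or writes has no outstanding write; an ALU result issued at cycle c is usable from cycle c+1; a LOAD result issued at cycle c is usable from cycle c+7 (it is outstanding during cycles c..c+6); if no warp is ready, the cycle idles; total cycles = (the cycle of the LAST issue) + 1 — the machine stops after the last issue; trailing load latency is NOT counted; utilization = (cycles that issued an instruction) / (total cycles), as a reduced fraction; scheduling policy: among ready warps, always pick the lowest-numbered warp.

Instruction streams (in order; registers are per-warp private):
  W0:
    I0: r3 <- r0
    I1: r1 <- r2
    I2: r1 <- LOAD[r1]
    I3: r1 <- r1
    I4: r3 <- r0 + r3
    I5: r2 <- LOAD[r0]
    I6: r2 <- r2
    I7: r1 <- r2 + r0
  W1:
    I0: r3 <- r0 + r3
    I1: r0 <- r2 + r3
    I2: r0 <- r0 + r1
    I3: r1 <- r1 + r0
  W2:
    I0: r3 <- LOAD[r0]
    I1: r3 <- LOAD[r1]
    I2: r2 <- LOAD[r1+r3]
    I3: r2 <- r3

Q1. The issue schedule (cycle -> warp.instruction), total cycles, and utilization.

cycle 0: W0.I0
cycle 1: W0.I1
cycle 2: W0.I2
cycle 3: W1.I0
cycle 4: W1.I1
cycle 5: W1.I2
cycle 6: W1.I3
cycle 7: W2.I0
cycle 8: idle
cycle 9: W0.I3
cycle 10: W0.I4
cycle 11: W0.I5
cycle 12: idle
cycle 13: idle
cycle 14: W2.I1
cycle 15: idle
cycle 16: idle
cycle 17: idle
cycle 18: W0.I6
cycle 19: W0.I7
cycle 20: idle
cycle 21: W2.I2
cycle 22: idle
cycle 23: idle
cycle 24: idle
cycle 25: idle
cycle 26: idle
cycle 27: idle
cycle 28: W2.I3

Answer: 29 cycles, utilization 16/29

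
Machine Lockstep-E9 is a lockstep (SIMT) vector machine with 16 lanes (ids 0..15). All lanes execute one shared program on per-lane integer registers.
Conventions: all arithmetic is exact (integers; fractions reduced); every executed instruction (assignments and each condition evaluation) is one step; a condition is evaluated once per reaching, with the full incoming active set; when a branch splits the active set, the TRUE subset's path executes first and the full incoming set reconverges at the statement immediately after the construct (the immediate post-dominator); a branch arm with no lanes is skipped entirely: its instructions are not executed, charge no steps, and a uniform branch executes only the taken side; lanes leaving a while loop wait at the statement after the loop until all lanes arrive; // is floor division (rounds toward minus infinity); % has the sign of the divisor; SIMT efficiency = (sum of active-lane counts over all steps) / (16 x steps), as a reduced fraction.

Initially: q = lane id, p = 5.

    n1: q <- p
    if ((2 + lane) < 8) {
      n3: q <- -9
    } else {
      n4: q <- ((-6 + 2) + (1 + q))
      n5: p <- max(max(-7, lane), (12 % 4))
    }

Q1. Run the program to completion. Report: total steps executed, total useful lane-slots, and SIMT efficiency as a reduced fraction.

Answer: 5 steps, 58 useful, 29/40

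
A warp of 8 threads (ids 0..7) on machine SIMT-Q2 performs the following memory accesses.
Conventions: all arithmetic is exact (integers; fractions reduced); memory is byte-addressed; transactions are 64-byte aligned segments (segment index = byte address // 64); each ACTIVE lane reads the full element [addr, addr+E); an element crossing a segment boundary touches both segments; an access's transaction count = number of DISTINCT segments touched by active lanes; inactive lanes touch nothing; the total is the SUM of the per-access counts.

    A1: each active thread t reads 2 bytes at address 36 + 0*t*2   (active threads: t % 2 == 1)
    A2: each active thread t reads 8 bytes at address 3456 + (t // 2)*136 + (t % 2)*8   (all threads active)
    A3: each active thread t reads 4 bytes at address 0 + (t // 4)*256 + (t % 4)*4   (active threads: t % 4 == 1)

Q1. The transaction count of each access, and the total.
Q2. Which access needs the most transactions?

A1: 1 transaction
A2: 4 transactions
A3: 2 transactions

Answer: 1,4,2; total 7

Answer: A2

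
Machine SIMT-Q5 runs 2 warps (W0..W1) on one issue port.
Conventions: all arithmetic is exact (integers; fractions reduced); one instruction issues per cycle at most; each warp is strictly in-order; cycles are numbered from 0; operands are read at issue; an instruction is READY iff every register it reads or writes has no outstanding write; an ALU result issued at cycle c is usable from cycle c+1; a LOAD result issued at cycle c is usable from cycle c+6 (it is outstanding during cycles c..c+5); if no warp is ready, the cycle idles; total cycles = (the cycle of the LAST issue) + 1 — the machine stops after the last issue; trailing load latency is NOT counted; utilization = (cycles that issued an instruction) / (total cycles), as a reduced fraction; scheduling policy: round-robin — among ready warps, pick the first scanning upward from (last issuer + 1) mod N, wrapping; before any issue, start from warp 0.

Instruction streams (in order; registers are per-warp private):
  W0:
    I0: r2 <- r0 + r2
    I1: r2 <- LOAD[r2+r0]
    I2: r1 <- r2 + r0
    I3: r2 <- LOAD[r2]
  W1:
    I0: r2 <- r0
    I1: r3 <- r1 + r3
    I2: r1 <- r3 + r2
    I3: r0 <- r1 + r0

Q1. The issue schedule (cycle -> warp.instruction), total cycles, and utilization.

cycle 0: W0.I0
cycle 1: W1.I0
cycle 2: W0.I1
cycle 3: W1.I1
cycle 4: W1.I2
cycle 5: W1.I3
cycle 6: idle
cycle 7: idle
cycle 8: W0.I2
cycle 9: W0.I3

Answer: 10 cycles, utilization 4/5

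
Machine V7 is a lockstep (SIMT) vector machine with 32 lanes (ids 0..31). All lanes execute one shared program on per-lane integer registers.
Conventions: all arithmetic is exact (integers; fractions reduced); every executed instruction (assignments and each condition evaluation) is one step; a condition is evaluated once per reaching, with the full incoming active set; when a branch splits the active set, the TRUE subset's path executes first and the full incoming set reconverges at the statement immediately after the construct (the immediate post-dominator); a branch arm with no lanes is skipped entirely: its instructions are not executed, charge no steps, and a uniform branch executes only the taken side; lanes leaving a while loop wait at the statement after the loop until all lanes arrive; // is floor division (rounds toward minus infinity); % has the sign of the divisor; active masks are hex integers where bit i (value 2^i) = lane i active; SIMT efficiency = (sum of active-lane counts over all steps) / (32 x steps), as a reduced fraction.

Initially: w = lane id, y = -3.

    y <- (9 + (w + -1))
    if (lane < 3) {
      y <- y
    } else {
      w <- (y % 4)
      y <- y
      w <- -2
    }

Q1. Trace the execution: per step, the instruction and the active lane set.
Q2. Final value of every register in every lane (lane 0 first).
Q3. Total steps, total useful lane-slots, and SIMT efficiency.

step 0: y <- (9 + (w + -1))          0xffffffff
step 1: eval (lane < 3)              0xffffffff
step 2: y <- y                       0x00000007
step 3: w <- (y % 4)                 0xfffffff8
step 4: y <- y                       0xfffffff8
step 5: w <- -2                      0xfffffff8

Answer: 6 steps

w: 0,1,2,-2,-2,-2,-2,-2,-2,-2,-2,-2,-2,-2,-2,-2,-2,-2,-2,-2,-2,-2,-2,-2,-2,-2,-2,-2,-2,-2,-2,-2
y: 8,9,10,11,12,13,14,15,16,17,18,19,20,21,22,23,24,25,26,27,28,29,30,31,32,33,34,35,36,37,38,39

steps = 6; useful = 154; efficiency = 154/192 = 77/96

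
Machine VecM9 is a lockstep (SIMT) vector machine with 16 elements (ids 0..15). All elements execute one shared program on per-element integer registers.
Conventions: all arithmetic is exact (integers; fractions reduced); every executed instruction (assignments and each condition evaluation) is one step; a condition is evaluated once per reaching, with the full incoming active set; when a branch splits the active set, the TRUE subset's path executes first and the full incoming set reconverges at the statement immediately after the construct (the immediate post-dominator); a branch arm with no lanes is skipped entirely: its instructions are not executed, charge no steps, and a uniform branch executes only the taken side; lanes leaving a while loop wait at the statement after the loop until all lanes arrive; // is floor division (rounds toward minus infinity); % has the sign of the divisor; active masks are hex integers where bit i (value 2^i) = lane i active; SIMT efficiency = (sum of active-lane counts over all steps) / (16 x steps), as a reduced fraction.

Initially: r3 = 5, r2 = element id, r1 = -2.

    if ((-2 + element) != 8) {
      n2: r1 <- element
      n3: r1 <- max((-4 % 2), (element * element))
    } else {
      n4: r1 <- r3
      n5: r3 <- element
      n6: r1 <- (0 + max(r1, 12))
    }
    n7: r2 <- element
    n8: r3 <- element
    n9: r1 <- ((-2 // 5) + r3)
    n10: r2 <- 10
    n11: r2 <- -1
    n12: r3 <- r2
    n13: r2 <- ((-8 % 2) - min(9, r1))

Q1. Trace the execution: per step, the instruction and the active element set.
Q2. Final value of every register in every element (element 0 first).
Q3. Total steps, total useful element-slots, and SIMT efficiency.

step 0: eval ((-2 + element) != 8)   0xffff
step 1: r1 <- element                0xfbff
step 2: r1 <- max((-4 % 2), (element * element)) 0xfbff
step 3: r1 <- r3                     0x0400
step 4: r3 <- element                0x0400
step 5: r1 <- (0 + max(r1, 12))      0x0400
step 6: r2 <- element                0xffff
step 7: r3 <- element                0xffff
step 8: r1 <- ((-2 // 5) + r3)       0xffff
step 9: r2 <- 10                     0xffff
step 10: r2 <- -1                     0xffff
step 11: r3 <- r2                     0xffff
step 12: r2 <- ((-8 % 2) - min(9, r1)) 0xffff

Answer: 13 steps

r3: -1,-1,-1,-1,-1,-1,-1,-1,-1,-1,-1,-1,-1,-1,-1,-1
r2: 1,0,-1,-2,-3,-4,-5,-6,-7,-8,-9,-9,-9,-9,-9,-9
r1: -1,0,1,2,3,4,5,6,7,8,9,10,11,12,13,14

steps = 13; useful = 161; efficiency = 161/208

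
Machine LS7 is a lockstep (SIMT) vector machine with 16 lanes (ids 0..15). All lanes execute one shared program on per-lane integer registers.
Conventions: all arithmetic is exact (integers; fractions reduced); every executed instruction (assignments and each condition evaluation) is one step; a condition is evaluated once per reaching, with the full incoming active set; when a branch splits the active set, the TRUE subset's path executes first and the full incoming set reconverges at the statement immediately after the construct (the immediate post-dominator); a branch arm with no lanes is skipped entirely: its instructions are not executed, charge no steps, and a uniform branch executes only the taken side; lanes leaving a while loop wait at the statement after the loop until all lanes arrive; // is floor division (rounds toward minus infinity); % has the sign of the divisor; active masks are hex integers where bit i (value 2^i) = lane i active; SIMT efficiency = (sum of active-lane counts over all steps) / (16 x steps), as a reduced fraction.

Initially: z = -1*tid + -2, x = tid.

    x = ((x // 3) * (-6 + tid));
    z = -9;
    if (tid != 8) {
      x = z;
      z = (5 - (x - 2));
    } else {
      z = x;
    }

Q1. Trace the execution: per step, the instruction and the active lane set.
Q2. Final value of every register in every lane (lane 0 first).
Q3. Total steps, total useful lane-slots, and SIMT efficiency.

step 0: x <- ((x // 3) * (-6 + tid)) 0xffff
step 1: z <- -9                      0xffff
step 2: eval (tid != 8)              0xffff
step 3: x <- z                       0xfeff
step 4: z <- (5 - (x - 2))           0xfeff
step 5: z <- x                       0x0100

Answer: 6 steps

z: 16,16,16,16,16,16,16,16,4,16,16,16,16,16,16,16
x: -9,-9,-9,-9,-9,-9,-9,-9,4,-9,-9,-9,-9,-9,-9,-9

steps = 6; useful = 79; efficiency = 79/96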